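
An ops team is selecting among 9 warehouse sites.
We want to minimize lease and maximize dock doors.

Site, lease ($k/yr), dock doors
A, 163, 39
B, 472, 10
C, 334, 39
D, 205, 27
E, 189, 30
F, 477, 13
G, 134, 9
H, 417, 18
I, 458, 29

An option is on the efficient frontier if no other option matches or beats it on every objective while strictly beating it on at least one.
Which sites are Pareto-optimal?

A: not dominated.
B: dominated by A (lease 163≤472, dock doors 39≥10).
C: dominated by A (lease 163≤334, dock doors 39≥39).
D: dominated by A (lease 163≤205, dock doors 39≥27).
E: dominated by A (lease 163≤189, dock doors 39≥30).
F: dominated by A (lease 163≤477, dock doors 39≥13).
G: not dominated (best lease).
H: dominated by A (lease 163≤417, dock doors 39≥18).
I: dominated by A (lease 163≤458, dock doors 39≥29).

A, G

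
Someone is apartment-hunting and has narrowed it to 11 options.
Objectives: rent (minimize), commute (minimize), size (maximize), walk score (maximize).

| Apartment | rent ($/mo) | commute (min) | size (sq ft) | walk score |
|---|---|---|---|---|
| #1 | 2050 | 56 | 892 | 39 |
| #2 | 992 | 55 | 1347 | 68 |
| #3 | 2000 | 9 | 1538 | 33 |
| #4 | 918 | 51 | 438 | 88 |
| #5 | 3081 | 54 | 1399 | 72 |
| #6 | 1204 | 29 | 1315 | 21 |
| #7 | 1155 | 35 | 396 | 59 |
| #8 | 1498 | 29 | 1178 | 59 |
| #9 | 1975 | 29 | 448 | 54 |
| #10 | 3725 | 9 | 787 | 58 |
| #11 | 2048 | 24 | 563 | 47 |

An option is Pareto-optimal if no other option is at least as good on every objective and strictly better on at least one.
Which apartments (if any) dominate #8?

none

#1: worse on rent (2050 vs 1498).
#2: worse on commute (55 vs 29).
#3: worse on rent (2000 vs 1498).
#4: worse on commute (51 vs 29).
#5: worse on rent (3081 vs 1498).
#6: worse on walk score (21 vs 59).
#7: worse on commute (35 vs 29).
#9: worse on rent (1975 vs 1498).
#10: worse on rent (3725 vs 1498).
#11: worse on rent (2048 vs 1498).
No option dominates #8.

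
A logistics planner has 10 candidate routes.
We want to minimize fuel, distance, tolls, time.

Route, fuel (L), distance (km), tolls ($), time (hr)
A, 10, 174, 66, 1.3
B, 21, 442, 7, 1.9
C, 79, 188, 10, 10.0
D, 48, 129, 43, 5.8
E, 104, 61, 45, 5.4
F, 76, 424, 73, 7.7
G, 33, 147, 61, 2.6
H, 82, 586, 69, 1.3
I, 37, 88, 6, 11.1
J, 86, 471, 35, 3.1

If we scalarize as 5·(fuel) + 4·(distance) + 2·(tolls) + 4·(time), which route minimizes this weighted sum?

A: 5·10 + 4·174 + 2·66 + 4·1.3 = 883.2
B: 5·21 + 4·442 + 2·7 + 4·1.9 = 1894.6
C: 5·79 + 4·188 + 2·10 + 4·10.0 = 1207.0
D: 5·48 + 4·129 + 2·43 + 4·5.8 = 865.2
E: 5·104 + 4·61 + 2·45 + 4·5.4 = 875.6
F: 5·76 + 4·424 + 2·73 + 4·7.7 = 2252.8
G: 5·33 + 4·147 + 2·61 + 4·2.6 = 885.4
H: 5·82 + 4·586 + 2·69 + 4·1.3 = 2897.2
I: 5·37 + 4·88 + 2·6 + 4·11.1 = 593.4
J: 5·86 + 4·471 + 2·35 + 4·3.1 = 2396.4
Lowest: I at 593.4.

I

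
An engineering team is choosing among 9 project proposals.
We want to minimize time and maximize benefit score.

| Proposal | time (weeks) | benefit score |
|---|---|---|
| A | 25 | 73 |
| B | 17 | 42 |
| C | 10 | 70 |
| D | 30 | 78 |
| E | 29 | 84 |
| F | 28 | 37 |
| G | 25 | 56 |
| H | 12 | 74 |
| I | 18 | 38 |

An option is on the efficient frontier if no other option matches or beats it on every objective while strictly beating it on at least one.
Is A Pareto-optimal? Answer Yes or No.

H vs A: time 12≤25, benefit score 74≥73 — H is at least as good on every objective and strictly better on at least one, so H dominates A.

No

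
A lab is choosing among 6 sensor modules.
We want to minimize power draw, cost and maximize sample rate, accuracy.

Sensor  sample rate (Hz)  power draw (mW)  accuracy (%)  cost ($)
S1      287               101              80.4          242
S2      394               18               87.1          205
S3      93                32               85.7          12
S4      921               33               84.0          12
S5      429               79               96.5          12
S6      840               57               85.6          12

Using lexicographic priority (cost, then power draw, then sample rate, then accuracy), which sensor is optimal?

S3

First minimize cost: best is 12, kept {S3, S4, S5, S6}.
Then minimize power draw: best is 32, kept {S3}.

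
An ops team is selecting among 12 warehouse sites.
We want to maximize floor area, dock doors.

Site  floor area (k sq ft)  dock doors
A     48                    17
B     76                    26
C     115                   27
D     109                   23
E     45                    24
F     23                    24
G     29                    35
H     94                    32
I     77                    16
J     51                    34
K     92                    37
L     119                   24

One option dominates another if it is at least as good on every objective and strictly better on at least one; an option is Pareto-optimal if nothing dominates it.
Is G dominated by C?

C vs G: C is worse on dock doors (27 vs 35), so it does not dominate G.

No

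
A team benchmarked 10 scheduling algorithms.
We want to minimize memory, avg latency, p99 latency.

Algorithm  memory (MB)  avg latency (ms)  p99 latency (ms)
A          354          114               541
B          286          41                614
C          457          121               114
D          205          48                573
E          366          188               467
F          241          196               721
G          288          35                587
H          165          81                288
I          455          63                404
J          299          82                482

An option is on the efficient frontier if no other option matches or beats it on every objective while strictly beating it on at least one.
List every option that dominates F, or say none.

D: memory 205≤241, avg latency 48≤196, p99 latency 573≤721 — dominates F.
H: memory 165≤241, avg latency 81≤196, p99 latency 288≤721 — dominates F.
Others (A, B, C, E, G, I, J) are each worse than F on at least one objective.

D, H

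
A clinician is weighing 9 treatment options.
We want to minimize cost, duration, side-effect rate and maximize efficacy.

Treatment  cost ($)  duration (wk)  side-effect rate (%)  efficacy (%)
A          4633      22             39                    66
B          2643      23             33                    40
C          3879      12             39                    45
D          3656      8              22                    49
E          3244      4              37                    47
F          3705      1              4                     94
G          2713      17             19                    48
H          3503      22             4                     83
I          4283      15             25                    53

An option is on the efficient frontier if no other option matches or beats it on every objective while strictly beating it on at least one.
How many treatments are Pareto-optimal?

6

A: dominated by F (cost 3705≤4633, duration 1≤22, side-effect rate 4≤39, efficacy 94≥66).
B: not dominated (best cost).
C: dominated by D (cost 3656≤3879, duration 8≤12, side-effect rate 22≤39, efficacy 49≥45).
D: not dominated.
E: not dominated.
F: not dominated (best duration).
G: not dominated.
H: not dominated.
I: dominated by F (cost 3705≤4283, duration 1≤15, side-effect rate 4≤25, efficacy 94≥53).
Pareto-optimal: B, D, E, F, G, H → 6.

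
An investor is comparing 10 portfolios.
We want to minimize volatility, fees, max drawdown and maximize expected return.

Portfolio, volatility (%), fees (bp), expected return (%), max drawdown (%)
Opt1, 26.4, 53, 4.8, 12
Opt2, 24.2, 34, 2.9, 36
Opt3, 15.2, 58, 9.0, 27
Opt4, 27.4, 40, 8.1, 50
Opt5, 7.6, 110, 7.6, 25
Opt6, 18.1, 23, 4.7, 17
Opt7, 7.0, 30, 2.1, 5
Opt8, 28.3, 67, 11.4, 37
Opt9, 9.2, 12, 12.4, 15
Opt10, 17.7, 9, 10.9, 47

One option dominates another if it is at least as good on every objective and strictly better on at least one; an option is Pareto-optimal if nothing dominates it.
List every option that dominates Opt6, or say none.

Opt9: volatility 9.2≤18.1, fees 12≤23, expected return 12.4≥4.7, max drawdown 15≤17 — dominates Opt6.
Others (Opt1, Opt2, Opt3, Opt4, Opt5, Opt7, Opt8, Opt10) are each worse than Opt6 on at least one objective.

Opt9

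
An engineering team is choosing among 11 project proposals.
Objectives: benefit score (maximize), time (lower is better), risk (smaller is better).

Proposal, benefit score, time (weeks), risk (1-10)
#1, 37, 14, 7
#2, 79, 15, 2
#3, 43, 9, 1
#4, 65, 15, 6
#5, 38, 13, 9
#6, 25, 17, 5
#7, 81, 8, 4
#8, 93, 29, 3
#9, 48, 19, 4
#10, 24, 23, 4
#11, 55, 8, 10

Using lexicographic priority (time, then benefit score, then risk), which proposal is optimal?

#7

First minimize time: best is 8, kept {#7, #11}.
Then maximize benefit score: best is 81, kept {#7}.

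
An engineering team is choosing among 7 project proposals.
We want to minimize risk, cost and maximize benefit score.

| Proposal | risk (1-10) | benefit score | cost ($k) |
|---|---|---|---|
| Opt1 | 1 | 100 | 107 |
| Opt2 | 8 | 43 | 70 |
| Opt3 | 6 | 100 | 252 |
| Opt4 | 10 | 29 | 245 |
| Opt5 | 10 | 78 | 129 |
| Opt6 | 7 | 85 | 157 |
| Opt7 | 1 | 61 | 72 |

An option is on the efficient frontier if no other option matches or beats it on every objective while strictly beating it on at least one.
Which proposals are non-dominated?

Opt1, Opt2, Opt7

Opt1: not dominated.
Opt2: not dominated (best cost).
Opt3: dominated by Opt1 (risk 1≤6, benefit score 100≥100, cost 107≤252).
Opt4: dominated by Opt1 (risk 1≤10, benefit score 100≥29, cost 107≤245).
Opt5: dominated by Opt1 (risk 1≤10, benefit score 100≥78, cost 107≤129).
Opt6: dominated by Opt1 (risk 1≤7, benefit score 100≥85, cost 107≤157).
Opt7: not dominated.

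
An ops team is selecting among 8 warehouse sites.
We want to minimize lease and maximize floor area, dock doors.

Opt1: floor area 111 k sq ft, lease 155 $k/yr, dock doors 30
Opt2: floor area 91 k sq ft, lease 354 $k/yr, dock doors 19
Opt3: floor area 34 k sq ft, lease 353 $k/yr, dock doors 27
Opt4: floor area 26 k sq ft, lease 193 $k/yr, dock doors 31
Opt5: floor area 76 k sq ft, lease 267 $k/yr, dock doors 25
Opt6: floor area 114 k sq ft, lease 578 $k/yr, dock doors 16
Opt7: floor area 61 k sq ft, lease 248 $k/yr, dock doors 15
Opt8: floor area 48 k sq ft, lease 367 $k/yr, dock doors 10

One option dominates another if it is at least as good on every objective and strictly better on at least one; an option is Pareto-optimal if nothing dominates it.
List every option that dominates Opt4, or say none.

none

Opt1: worse on dock doors (30 vs 31).
Opt2: worse on lease (354 vs 193).
Opt3: worse on lease (353 vs 193).
Opt5: worse on lease (267 vs 193).
Opt6: worse on lease (578 vs 193).
Opt7: worse on lease (248 vs 193).
Opt8: worse on lease (367 vs 193).
No option dominates Opt4.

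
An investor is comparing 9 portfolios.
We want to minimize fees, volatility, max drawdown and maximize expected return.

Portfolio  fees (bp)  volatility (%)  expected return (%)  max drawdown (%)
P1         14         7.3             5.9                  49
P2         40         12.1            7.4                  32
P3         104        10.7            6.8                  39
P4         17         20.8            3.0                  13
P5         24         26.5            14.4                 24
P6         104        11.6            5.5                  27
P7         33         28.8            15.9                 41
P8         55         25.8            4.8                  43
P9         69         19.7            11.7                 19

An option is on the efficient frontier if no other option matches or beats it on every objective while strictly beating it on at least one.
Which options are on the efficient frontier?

P1, P2, P3, P4, P5, P6, P7, P9

P1: not dominated (best fees).
P2: not dominated.
P3: not dominated.
P4: not dominated (best max drawdown).
P5: not dominated.
P6: not dominated.
P7: not dominated (best expected return).
P8: dominated by P2 (fees 40≤55, volatility 12.1≤25.8, expected return 7.4≥4.8, max drawdown 32≤43).
P9: not dominated.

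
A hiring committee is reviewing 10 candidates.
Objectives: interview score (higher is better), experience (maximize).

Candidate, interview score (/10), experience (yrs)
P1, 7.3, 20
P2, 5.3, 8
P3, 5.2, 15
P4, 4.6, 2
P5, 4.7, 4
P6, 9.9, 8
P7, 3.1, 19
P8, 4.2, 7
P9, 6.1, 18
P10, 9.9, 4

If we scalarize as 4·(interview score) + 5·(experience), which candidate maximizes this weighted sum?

P1: 4·7.3 + 5·20 = 129.2
P2: 4·5.3 + 5·8 = 61.2
P3: 4·5.2 + 5·15 = 95.8
P4: 4·4.6 + 5·2 = 28.4
P5: 4·4.7 + 5·4 = 38.8
P6: 4·9.9 + 5·8 = 79.6
P7: 4·3.1 + 5·19 = 107.4
P8: 4·4.2 + 5·7 = 51.8
P9: 4·6.1 + 5·18 = 114.4
P10: 4·9.9 + 5·4 = 59.6
Highest: P1 at 129.2.

P1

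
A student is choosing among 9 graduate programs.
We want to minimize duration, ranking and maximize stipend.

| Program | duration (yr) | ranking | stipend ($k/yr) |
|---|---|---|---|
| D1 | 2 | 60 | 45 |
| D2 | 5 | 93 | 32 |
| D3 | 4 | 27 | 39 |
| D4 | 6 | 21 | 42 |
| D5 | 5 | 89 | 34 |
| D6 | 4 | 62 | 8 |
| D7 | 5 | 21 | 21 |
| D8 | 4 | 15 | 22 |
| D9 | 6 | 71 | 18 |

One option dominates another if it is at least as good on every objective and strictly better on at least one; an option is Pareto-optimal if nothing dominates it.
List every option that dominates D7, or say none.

D8: duration 4≤5, ranking 15≤21, stipend 22≥21 — dominates D7.
Others (D1, D2, D3, D4, D5, D6, D9) are each worse than D7 on at least one objective.

D8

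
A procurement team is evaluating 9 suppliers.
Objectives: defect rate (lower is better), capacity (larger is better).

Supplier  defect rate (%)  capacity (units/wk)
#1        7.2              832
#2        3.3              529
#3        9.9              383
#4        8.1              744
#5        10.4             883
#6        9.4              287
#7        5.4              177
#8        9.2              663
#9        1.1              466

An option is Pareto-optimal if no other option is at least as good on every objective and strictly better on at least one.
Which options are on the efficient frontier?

#1, #2, #5, #9

#1: not dominated.
#2: not dominated.
#3: dominated by #1 (defect rate 7.2≤9.9, capacity 832≥383).
#4: dominated by #1 (defect rate 7.2≤8.1, capacity 832≥744).
#5: not dominated (best capacity).
#6: dominated by #1 (defect rate 7.2≤9.4, capacity 832≥287).
#7: dominated by #2 (defect rate 3.3≤5.4, capacity 529≥177).
#8: dominated by #1 (defect rate 7.2≤9.2, capacity 832≥663).
#9: not dominated (best defect rate).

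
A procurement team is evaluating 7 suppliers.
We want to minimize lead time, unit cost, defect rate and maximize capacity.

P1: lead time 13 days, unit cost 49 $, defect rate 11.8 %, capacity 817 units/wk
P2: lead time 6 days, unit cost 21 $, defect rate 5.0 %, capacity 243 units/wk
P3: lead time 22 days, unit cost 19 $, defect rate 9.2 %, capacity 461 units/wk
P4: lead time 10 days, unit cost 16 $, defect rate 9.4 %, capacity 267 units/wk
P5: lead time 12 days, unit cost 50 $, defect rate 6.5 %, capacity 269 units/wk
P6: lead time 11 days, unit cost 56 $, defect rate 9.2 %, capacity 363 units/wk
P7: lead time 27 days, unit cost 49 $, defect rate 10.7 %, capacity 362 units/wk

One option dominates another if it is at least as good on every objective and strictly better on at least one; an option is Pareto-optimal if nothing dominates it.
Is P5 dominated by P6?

No

P6 vs P5: P6 is worse on unit cost (56 vs 50), so it does not dominate P5.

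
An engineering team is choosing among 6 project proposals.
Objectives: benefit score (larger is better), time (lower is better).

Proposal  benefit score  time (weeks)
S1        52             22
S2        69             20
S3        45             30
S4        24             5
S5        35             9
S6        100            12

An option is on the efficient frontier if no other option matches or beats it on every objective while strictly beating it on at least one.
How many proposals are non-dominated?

S1: dominated by S2 (benefit score 69≥52, time 20≤22).
S2: dominated by S6 (benefit score 100≥69, time 12≤20).
S3: dominated by S1 (benefit score 52≥45, time 22≤30).
S4: not dominated (best time).
S5: not dominated.
S6: not dominated (best benefit score).
Pareto-optimal: S4, S5, S6 → 3.

3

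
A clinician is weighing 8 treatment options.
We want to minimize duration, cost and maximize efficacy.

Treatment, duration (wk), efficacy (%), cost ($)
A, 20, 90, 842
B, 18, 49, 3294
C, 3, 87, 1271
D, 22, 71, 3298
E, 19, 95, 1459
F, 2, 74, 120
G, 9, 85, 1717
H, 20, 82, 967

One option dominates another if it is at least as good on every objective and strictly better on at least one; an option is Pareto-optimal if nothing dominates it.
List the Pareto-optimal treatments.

A, C, E, F

A: not dominated.
B: dominated by C (duration 3≤18, efficacy 87≥49, cost 1271≤3294).
C: not dominated.
D: dominated by A (duration 20≤22, efficacy 90≥71, cost 842≤3298).
E: not dominated (best efficacy).
F: not dominated (best duration).
G: dominated by C (duration 3≤9, efficacy 87≥85, cost 1271≤1717).
H: dominated by A (duration 20≤20, efficacy 90≥82, cost 842≤967).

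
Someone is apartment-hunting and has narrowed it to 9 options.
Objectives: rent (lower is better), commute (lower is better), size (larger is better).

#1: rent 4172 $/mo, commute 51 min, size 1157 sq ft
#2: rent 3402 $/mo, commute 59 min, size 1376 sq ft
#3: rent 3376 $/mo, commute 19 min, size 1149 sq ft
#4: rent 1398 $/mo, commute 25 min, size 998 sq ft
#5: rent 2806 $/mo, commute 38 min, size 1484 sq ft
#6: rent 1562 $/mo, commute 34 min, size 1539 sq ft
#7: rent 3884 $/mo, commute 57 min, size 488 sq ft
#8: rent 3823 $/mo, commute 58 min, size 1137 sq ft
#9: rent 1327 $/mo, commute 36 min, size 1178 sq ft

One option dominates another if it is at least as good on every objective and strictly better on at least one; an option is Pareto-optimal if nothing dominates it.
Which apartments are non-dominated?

#3, #4, #6, #9

#1: dominated by #5 (rent 2806≤4172, commute 38≤51, size 1484≥1157).
#2: dominated by #5 (rent 2806≤3402, commute 38≤59, size 1484≥1376).
#3: not dominated (best commute).
#4: not dominated.
#5: dominated by #6 (rent 1562≤2806, commute 34≤38, size 1539≥1484).
#6: not dominated (best size).
#7: dominated by #3 (rent 3376≤3884, commute 19≤57, size 1149≥488).
#8: dominated by #3 (rent 3376≤3823, commute 19≤58, size 1149≥1137).
#9: not dominated (best rent).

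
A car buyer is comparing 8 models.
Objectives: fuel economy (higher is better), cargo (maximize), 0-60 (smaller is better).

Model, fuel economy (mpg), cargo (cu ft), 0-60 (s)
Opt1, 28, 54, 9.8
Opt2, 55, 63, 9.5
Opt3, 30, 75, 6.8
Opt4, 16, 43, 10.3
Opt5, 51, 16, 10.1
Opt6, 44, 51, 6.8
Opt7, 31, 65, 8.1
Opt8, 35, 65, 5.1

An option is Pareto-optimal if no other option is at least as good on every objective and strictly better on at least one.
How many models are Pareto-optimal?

Opt1: dominated by Opt2 (fuel economy 55≥28, cargo 63≥54, 0-60 9.5≤9.8).
Opt2: not dominated (best fuel economy).
Opt3: not dominated (best cargo).
Opt4: dominated by Opt1 (fuel economy 28≥16, cargo 54≥43, 0-60 9.8≤10.3).
Opt5: dominated by Opt2 (fuel economy 55≥51, cargo 63≥16, 0-60 9.5≤10.1).
Opt6: not dominated.
Opt7: dominated by Opt8 (fuel economy 35≥31, cargo 65≥65, 0-60 5.1≤8.1).
Opt8: not dominated (best 0-60).
Pareto-optimal: Opt2, Opt3, Opt6, Opt8 → 4.

4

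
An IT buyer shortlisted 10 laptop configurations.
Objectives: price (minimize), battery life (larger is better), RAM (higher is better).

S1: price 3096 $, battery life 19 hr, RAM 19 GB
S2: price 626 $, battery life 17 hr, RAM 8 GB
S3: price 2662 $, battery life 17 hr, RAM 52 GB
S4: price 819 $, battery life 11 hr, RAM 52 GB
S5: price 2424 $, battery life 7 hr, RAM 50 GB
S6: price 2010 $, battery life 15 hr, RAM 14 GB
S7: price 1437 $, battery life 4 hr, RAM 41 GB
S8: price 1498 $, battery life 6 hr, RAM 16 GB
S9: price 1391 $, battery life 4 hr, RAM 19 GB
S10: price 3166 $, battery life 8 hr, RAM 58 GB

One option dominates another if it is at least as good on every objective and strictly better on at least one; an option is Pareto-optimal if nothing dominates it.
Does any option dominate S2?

S1: worse on price (3096 vs 626).
S3: worse on price (2662 vs 626).
S4: worse on price (819 vs 626).
S5: worse on price (2424 vs 626).
S6: worse on price (2010 vs 626).
S7: worse on price (1437 vs 626).
S8: worse on price (1498 vs 626).
S9: worse on price (1391 vs 626).
S10: worse on price (3166 vs 626).
No option is at least as good as S2 on every objective and strictly better on one.

No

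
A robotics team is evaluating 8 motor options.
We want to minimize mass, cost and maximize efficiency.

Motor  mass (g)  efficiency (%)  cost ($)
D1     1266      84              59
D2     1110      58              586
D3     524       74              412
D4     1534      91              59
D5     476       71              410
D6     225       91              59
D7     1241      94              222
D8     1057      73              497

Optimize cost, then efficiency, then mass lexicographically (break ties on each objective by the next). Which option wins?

D6

First minimize cost: best is 59, kept {D1, D4, D6}.
Then maximize efficiency: best is 91, kept {D4, D6}.
Then minimize mass: best is 225, kept {D6}.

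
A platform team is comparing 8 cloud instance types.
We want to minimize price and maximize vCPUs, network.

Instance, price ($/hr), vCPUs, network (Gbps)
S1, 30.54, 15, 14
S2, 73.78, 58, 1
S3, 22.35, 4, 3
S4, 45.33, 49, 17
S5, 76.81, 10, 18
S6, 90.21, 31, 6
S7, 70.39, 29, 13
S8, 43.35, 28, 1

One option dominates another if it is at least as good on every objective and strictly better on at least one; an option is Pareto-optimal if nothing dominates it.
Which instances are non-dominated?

S1, S2, S3, S4, S5, S8

S1: not dominated.
S2: not dominated (best vCPUs).
S3: not dominated (best price).
S4: not dominated.
S5: not dominated (best network).
S6: dominated by S4 (price 45.33≤90.21, vCPUs 49≥31, network 17≥6).
S7: dominated by S4 (price 45.33≤70.39, vCPUs 49≥29, network 17≥13).
S8: not dominated.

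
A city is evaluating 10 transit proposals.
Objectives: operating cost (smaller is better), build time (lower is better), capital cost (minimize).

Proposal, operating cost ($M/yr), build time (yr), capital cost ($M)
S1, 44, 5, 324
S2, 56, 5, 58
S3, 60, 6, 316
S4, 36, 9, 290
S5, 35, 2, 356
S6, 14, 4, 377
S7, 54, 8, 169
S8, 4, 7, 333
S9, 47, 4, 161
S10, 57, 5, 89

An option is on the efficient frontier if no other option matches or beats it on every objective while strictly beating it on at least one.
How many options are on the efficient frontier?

S1: not dominated.
S2: not dominated (best capital cost).
S3: dominated by S2 (operating cost 56≤60, build time 5≤6, capital cost 58≤316).
S4: not dominated.
S5: not dominated (best build time).
S6: not dominated.
S7: dominated by S9 (operating cost 47≤54, build time 4≤8, capital cost 161≤169).
S8: not dominated (best operating cost).
S9: not dominated.
S10: dominated by S2 (operating cost 56≤57, build time 5≤5, capital cost 58≤89).
Pareto-optimal: S1, S2, S4, S5, S6, S8, S9 → 7.

7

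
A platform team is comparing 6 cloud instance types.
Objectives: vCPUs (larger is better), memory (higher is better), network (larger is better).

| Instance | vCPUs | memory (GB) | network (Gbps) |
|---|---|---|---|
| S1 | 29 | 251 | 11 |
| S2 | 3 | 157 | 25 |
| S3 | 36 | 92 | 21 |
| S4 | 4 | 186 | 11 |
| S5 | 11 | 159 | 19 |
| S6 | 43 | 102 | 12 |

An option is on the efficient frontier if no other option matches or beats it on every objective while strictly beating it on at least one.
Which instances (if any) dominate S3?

S1: worse on vCPUs (29 vs 36).
S2: worse on vCPUs (3 vs 36).
S4: worse on vCPUs (4 vs 36).
S5: worse on vCPUs (11 vs 36).
S6: worse on network (12 vs 21).
No option dominates S3.

none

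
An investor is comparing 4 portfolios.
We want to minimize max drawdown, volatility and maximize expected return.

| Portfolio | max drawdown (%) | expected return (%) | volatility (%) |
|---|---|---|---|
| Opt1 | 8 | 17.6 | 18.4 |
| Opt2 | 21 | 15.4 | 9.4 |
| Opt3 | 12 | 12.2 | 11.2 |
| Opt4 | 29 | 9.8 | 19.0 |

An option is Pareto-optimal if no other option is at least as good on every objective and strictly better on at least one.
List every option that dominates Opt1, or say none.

Opt2: worse on max drawdown (21 vs 8).
Opt3: worse on max drawdown (12 vs 8).
Opt4: worse on max drawdown (29 vs 8).
No option dominates Opt1.

none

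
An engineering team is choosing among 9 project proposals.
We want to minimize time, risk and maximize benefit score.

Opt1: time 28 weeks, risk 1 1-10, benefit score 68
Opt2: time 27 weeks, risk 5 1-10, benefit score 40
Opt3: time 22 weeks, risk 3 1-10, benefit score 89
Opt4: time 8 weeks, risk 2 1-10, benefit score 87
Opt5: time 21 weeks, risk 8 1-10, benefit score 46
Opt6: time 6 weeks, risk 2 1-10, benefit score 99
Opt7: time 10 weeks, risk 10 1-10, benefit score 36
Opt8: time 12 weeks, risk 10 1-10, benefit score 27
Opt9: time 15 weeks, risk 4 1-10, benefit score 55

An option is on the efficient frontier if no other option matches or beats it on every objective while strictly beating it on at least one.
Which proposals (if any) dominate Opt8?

Opt4, Opt6, Opt7

Opt4: time 8≤12, risk 2≤10, benefit score 87≥27 — dominates Opt8.
Opt6: time 6≤12, risk 2≤10, benefit score 99≥27 — dominates Opt8.
Opt7: time 10≤12, risk 10≤10, benefit score 36≥27 — dominates Opt8.
Others (Opt1, Opt2, Opt3, Opt5, Opt9) are each worse than Opt8 on at least one objective.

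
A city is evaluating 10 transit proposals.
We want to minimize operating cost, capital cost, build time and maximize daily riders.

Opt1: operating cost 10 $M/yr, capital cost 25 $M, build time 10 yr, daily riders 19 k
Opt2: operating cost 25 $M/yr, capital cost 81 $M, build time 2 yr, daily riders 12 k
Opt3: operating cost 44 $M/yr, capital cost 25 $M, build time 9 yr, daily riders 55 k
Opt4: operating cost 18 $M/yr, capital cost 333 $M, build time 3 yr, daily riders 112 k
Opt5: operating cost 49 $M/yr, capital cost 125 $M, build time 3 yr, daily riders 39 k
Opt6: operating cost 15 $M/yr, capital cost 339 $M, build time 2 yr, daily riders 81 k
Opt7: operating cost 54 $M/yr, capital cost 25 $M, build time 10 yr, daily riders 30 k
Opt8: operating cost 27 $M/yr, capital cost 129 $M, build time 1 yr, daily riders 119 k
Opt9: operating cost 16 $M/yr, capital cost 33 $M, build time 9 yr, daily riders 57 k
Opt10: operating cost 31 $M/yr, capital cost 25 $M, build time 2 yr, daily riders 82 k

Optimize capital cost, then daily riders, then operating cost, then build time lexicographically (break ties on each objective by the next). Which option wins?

First minimize capital cost: best is 25, kept {Opt1, Opt3, Opt7, Opt10}.
Then maximize daily riders: best is 82, kept {Opt10}.

Opt10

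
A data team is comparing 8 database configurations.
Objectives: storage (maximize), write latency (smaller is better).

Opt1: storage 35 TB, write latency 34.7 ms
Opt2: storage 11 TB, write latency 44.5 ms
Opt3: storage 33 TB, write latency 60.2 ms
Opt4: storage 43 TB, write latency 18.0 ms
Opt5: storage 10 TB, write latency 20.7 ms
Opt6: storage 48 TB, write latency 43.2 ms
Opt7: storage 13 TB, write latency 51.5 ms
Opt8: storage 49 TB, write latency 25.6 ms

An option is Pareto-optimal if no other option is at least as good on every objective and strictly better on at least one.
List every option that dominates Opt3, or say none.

Opt1: storage 35≥33, write latency 34.7≤60.2 — dominates Opt3.
Opt4: storage 43≥33, write latency 18.0≤60.2 — dominates Opt3.
Opt6: storage 48≥33, write latency 43.2≤60.2 — dominates Opt3.
Opt8: storage 49≥33, write latency 25.6≤60.2 — dominates Opt3.
Others (Opt2, Opt5, Opt7) are each worse than Opt3 on at least one objective.

Opt1, Opt4, Opt6, Opt8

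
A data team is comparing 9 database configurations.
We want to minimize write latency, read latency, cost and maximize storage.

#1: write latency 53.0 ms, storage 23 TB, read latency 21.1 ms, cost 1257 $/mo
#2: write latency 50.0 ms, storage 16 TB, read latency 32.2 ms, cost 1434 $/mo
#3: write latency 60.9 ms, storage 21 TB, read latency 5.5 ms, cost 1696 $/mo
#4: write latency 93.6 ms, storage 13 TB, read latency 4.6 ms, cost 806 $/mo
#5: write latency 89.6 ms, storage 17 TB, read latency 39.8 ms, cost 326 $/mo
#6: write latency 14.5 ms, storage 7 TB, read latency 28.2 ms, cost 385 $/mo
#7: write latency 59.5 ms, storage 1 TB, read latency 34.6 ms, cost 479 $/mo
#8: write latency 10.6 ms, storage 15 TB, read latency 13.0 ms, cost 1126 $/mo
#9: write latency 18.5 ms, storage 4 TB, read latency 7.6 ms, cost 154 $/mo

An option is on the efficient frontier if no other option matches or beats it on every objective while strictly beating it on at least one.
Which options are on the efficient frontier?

#1: not dominated (best storage).
#2: not dominated.
#3: not dominated.
#4: not dominated (best read latency).
#5: not dominated.
#6: not dominated.
#7: dominated by #6 (write latency 14.5≤59.5, storage 7≥1, read latency 28.2≤34.6, cost 385≤479).
#8: not dominated (best write latency).
#9: not dominated (best cost).

#1, #2, #3, #4, #5, #6, #8, #9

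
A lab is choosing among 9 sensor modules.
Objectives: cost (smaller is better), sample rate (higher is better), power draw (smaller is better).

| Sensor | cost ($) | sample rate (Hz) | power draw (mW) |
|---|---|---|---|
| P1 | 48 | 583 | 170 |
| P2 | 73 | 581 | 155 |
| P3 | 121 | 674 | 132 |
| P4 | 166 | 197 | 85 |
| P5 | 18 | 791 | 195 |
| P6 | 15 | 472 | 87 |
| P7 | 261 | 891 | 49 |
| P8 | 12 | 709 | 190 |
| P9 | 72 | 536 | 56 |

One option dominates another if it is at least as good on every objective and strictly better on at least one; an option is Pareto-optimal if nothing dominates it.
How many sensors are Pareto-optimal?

8

P1: not dominated.
P2: not dominated.
P3: not dominated.
P4: dominated by P9 (cost 72≤166, sample rate 536≥197, power draw 56≤85).
P5: not dominated.
P6: not dominated.
P7: not dominated (best sample rate).
P8: not dominated (best cost).
P9: not dominated.
Pareto-optimal: P1, P2, P3, P5, P6, P7, P8, P9 → 8.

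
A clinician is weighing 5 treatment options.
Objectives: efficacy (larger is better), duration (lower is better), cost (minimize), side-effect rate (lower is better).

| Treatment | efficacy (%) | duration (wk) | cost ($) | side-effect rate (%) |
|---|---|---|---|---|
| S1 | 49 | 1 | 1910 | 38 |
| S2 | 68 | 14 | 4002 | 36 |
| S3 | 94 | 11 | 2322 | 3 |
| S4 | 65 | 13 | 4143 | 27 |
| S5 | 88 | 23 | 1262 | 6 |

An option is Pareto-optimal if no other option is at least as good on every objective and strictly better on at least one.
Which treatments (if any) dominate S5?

S1: worse on efficacy (49 vs 88).
S2: worse on efficacy (68 vs 88).
S3: worse on cost (2322 vs 1262).
S4: worse on efficacy (65 vs 88).
No option dominates S5.

none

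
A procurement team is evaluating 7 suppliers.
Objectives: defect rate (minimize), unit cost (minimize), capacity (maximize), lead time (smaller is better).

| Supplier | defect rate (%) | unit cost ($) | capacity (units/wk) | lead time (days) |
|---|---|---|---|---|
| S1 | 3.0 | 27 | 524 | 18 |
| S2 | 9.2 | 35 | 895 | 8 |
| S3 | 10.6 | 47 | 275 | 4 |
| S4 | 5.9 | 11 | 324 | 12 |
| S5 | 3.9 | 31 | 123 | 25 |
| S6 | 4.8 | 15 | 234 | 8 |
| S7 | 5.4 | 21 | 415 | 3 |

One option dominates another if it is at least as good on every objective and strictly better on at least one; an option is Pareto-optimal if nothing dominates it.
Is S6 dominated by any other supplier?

No

S1: worse on unit cost (27 vs 15).
S2: worse on defect rate (9.2 vs 4.8).
S3: worse on defect rate (10.6 vs 4.8).
S4: worse on defect rate (5.9 vs 4.8).
S5: worse on unit cost (31 vs 15).
S7: worse on defect rate (5.4 vs 4.8).
No option is at least as good as S6 on every objective and strictly better on one.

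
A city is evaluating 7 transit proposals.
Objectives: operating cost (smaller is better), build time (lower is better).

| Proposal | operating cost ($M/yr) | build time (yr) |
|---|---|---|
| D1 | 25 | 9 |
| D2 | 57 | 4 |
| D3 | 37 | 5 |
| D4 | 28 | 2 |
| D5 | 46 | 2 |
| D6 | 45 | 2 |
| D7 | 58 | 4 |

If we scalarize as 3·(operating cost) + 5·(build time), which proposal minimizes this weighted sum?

D1: 3·25 + 5·9 = 120
D2: 3·57 + 5·4 = 191
D3: 3·37 + 5·5 = 136
D4: 3·28 + 5·2 = 94
D5: 3·46 + 5·2 = 148
D6: 3·45 + 5·2 = 145
D7: 3·58 + 5·4 = 194
Lowest: D4 at 94.

D4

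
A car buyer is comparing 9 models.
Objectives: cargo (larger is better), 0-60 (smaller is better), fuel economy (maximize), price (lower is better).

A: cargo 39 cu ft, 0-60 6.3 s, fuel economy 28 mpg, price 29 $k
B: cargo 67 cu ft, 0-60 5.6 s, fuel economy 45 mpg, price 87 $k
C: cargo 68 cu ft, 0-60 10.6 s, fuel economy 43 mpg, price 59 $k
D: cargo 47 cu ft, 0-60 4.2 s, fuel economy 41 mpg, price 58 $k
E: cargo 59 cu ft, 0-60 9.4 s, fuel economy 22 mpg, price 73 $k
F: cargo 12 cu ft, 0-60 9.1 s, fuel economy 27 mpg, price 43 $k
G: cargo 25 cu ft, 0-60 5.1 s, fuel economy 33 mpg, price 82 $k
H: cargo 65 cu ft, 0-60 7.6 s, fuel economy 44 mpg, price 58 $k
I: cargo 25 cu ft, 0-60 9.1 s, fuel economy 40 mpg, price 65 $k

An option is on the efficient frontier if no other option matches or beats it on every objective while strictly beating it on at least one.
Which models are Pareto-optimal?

A: not dominated (best price).
B: not dominated (best fuel economy).
C: not dominated (best cargo).
D: not dominated (best 0-60).
E: dominated by H (cargo 65≥59, 0-60 7.6≤9.4, fuel economy 44≥22, price 58≤73).
F: dominated by A (cargo 39≥12, 0-60 6.3≤9.1, fuel economy 28≥27, price 29≤43).
G: dominated by D (cargo 47≥25, 0-60 4.2≤5.1, fuel economy 41≥33, price 58≤82).
H: not dominated.
I: dominated by D (cargo 47≥25, 0-60 4.2≤9.1, fuel economy 41≥40, price 58≤65).

A, B, C, D, H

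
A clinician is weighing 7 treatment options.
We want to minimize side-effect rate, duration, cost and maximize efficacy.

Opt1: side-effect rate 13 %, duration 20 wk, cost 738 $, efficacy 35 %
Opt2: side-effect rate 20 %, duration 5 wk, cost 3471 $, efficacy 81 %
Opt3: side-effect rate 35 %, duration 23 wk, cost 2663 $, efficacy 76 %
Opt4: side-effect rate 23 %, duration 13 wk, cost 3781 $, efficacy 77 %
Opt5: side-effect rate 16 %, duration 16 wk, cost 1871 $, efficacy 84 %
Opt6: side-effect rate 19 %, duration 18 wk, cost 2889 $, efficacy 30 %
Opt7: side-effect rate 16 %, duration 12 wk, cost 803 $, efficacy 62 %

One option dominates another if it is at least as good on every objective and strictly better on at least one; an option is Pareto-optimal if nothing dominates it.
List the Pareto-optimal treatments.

Opt1, Opt2, Opt5, Opt7

Opt1: not dominated (best side-effect rate).
Opt2: not dominated (best duration).
Opt3: dominated by Opt5 (side-effect rate 16≤35, duration 16≤23, cost 1871≤2663, efficacy 84≥76).
Opt4: dominated by Opt2 (side-effect rate 20≤23, duration 5≤13, cost 3471≤3781, efficacy 81≥77).
Opt5: not dominated (best efficacy).
Opt6: dominated by Opt5 (side-effect rate 16≤19, duration 16≤18, cost 1871≤2889, efficacy 84≥30).
Opt7: not dominated.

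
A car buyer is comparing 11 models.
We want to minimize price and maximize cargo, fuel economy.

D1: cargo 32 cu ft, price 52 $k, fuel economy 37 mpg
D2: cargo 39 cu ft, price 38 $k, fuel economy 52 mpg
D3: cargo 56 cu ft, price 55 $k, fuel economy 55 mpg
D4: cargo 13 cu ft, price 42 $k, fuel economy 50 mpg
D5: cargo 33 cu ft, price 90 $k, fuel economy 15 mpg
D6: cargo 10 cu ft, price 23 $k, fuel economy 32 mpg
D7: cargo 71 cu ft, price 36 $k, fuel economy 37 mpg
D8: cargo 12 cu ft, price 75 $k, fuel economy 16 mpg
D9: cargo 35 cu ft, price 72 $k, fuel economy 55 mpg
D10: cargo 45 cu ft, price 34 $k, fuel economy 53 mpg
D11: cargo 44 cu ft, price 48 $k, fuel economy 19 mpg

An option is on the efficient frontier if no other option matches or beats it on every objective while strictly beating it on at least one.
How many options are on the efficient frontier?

4

D1: dominated by D2 (cargo 39≥32, price 38≤52, fuel economy 52≥37).
D2: dominated by D10 (cargo 45≥39, price 34≤38, fuel economy 53≥52).
D3: not dominated.
D4: dominated by D2 (cargo 39≥13, price 38≤42, fuel economy 52≥50).
D5: dominated by D2 (cargo 39≥33, price 38≤90, fuel economy 52≥15).
D6: not dominated (best price).
D7: not dominated (best cargo).
D8: dominated by D1 (cargo 32≥12, price 52≤75, fuel economy 37≥16).
D9: dominated by D3 (cargo 56≥35, price 55≤72, fuel economy 55≥55).
D10: not dominated.
D11: dominated by D7 (cargo 71≥44, price 36≤48, fuel economy 37≥19).
Pareto-optimal: D3, D6, D7, D10 → 4.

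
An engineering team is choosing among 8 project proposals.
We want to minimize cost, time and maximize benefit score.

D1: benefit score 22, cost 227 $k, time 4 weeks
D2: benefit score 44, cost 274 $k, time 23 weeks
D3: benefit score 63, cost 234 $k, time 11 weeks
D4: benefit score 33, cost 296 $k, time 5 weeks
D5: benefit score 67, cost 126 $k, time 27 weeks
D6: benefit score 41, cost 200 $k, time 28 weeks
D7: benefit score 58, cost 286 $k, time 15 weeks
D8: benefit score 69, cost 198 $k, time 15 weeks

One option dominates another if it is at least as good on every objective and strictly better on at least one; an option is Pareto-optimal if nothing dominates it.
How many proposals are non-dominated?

5

D1: not dominated (best time).
D2: dominated by D3 (benefit score 63≥44, cost 234≤274, time 11≤23).
D3: not dominated.
D4: not dominated.
D5: not dominated (best cost).
D6: dominated by D5 (benefit score 67≥41, cost 126≤200, time 27≤28).
D7: dominated by D3 (benefit score 63≥58, cost 234≤286, time 11≤15).
D8: not dominated (best benefit score).
Pareto-optimal: D1, D3, D4, D5, D8 → 5.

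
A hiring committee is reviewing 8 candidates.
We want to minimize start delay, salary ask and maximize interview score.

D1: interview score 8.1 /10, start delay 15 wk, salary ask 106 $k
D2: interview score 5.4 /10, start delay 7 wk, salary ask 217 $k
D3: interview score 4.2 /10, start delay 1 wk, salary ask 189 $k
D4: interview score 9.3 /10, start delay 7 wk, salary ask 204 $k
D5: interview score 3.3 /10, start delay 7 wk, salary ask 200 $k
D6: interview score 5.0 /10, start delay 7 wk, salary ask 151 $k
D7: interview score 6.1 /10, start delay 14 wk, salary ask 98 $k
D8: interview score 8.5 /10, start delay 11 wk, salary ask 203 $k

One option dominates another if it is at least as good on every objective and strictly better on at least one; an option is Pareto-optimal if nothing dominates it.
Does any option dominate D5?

Yes

D3 vs D5: interview score 4.2≥3.3, start delay 1≤7, salary ask 189≤200 — D3 is at least as good on every objective and strictly better on at least one, so D3 dominates D5.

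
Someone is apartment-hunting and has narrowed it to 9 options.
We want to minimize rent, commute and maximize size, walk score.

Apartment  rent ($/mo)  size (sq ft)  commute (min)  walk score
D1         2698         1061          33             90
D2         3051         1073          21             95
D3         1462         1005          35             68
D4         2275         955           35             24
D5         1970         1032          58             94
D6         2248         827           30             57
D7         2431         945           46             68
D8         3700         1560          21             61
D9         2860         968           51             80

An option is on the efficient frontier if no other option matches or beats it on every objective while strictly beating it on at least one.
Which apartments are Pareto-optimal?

D1, D2, D3, D5, D6, D8

D1: not dominated.
D2: not dominated (best walk score).
D3: not dominated (best rent).
D4: dominated by D3 (rent 1462≤2275, size 1005≥955, commute 35≤35, walk score 68≥24).
D5: not dominated.
D6: not dominated.
D7: dominated by D3 (rent 1462≤2431, size 1005≥945, commute 35≤46, walk score 68≥68).
D8: not dominated (best size).
D9: dominated by D1 (rent 2698≤2860, size 1061≥968, commute 33≤51, walk score 90≥80).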